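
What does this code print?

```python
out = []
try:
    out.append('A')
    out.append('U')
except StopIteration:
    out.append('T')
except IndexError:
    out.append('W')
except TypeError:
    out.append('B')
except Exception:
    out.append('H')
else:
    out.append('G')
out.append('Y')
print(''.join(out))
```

Execution trace: 'A' (try body) → 'U' (try body, no exception) → 'G' (else) → 'Y' (after the try/except). Output: AUGY

Answer: AUGY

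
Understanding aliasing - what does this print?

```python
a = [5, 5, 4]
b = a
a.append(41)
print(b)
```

Key concept: basic list aliasing.
Step by step:
`a = [5, 5, 4]` → a = [5, 5, 4]
`b = a` → b = [5, 5, 4] (same object as a)
`a.append(41)` → a = [5, 5, 4, 41] (same object as b); b = [5, 5, 4, 41] (same object as a)
`print(b)` → prints [5, 5, 4, 41]

Answer: [5, 5, 4, 41]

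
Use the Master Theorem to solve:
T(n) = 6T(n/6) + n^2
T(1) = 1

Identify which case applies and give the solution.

a=6, b=6, f(n)=n^2. log_6(6) = 1. Since c=2 > 1 and the regularity condition holds (6(n/6)^2 = (6/6^2)n^2 with 6/6^2 < 1), Case 3 applies: T(n) = Θ(f(n)) = O(n^2).

Answer: O(n^2) - Case 3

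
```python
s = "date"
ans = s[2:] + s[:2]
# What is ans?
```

Trace:
`s = "date"` → s = 'date'
`ans = s[2:] + s[:2]` → ans = 'teda'
So ans = 'teda'

Answer: 'teda'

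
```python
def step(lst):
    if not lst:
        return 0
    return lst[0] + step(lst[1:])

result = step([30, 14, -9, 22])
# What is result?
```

30 + 14 + (-9) + 22 + 0 = 57

Answer: 57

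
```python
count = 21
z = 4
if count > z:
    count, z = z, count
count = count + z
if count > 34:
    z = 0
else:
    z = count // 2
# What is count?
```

Trace:
`count = 21` → count = 21
`z = 4` → z = 4
`if count > z: ...` → count > z is True → count = 4; z = 21
`count = count + z` → count = 25
`if count > 34: ...` → count > 34 is False, take else branch → z = 12
So count = 25

Answer: 25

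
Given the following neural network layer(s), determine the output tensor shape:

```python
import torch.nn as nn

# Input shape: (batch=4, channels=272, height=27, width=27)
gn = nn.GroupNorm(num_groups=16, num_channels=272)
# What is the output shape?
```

Input: (4, 272, 27, 27) -> Output: (4, 272, 27, 27)

Answer: (4, 272, 27, 27)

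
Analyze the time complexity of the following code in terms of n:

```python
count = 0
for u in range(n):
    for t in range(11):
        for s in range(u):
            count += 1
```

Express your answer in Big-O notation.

Each loop level contributes: n × 1 × n. Multiplying the contributions gives O(n^2).

Answer: O(n^2)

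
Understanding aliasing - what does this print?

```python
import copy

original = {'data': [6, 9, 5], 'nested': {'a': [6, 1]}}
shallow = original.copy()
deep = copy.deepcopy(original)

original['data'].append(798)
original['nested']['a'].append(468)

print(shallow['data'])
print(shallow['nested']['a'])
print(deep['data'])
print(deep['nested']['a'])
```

Key concept: comparing shallow vs deep copy.
Step by step:
`original = {'data': [6, 9, 5], 'nested': {'a': [6, 1]}}` → original = {'data': [6, 9, 5], 'nested': {'a': [6, 1]}}
`shallow = original.copy()` → shallow = {'data': [6, 9, 5], 'nested': {'a': [6, 1]}}
`deep = copy.deepcopy(original)` → deep = {'data': [6, 9, 5], 'nested': {'a': [6, 1]}}
`original['data'].append(798)` → original = {'data': [6, 9, 5, 798], 'nested': {'a': [6, 1]}}; shallow = {'data': [6, 9, 5, 798], 'nested': {'a': [6, 1]}}
`original['nested']['a'].append(468)` → original = {'data': [6, 9, 5, 798], 'nested': {'a': [6, 1, 468]}}; shallow = {'data': [6, 9, 5, 798], 'nested': {'a': [6, 1, 468]}}
`print(shallow['data'])` → prints [6, 9, 5, 798]
`print(shallow['nested']['a'])` → prints [6, 1, 468]
`print(deep['data'])` → prints [6, 9, 5]
`print(deep['nested']['a'])` → prints [6, 1]

Answer:
[6, 9, 5, 798]
[6, 1, 468]
[6, 9, 5]
[6, 1]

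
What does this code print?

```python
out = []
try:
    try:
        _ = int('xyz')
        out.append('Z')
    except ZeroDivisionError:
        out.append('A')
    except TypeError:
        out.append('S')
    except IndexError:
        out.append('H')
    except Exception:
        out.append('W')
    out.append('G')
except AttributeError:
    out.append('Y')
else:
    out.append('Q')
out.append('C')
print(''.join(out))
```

Execution trace: 'W' (inner except Exception) → 'G' (try body, no exception) → 'Q' (else) → 'C' (after the try/except). Output: WGQC

Answer: WGQC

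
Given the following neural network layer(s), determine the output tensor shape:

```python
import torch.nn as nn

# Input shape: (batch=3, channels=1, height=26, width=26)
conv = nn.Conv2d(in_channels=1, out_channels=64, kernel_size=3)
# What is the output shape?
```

Input: (3, 1, 26, 26) -> Output: (3, 64, 24, 24)

Answer: (3, 64, 24, 24)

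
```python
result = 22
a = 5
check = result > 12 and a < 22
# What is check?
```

Trace:
`result = 22` → result = 22
`a = 5` → a = 5
`check = result > 12 and a < 22` → check = True
So check = True

Answer: True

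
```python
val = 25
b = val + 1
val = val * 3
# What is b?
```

Trace:
`val = 25` → val = 25
`b = val + 1` → b = 26
`val = val * 3` → val = 75
So b = 26

Answer: 26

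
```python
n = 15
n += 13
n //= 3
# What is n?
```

Trace:
`n = 15` → n = 15
`n += 13` → n = 28
`n //= 3` → n = 9
So n = 9

Answer: 9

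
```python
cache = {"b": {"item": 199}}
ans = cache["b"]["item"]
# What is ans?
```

Trace:
`cache = {"b": {"item": 199}}` → cache = {'b': {'item': 199}}
`ans = cache["b"]["item"]` → ans = 199
So ans = 199

Answer: 199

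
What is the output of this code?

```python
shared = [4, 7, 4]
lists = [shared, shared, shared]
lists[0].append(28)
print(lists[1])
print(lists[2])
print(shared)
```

Key concept: list of same reference.
Step by step:
`shared = [4, 7, 4]` → shared = [4, 7, 4]
`lists = [shared, shared, shared]` → lists = [[4, 7, 4], [4, 7, 4], [4, 7, 4]]
`lists[0].append(28)` → shared = [4, 7, 4, 28]; lists = [[4, 7, 4, 28], [4, 7, 4, 28], [4, 7, 4, 28]]
`print(lists[1])` → prints [4, 7, 4, 28]
`print(lists[2])` → prints [4, 7, 4, 28]
`print(shared)` → prints [4, 7, 4, 28]

Answer:
[4, 7, 4, 28]
[4, 7, 4, 28]
[4, 7, 4, 28]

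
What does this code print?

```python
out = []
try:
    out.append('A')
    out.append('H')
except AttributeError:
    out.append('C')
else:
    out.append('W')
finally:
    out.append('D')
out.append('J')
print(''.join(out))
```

Execution trace: 'A' (try body) → 'H' (try body, no exception) → 'W' (else) → 'D' (finally) → 'J' (after the try/except). Output: AHWDJ

Answer: AHWDJ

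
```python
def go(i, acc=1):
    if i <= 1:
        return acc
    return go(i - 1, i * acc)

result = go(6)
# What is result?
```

Accumulator trace (n, acc): (6, 1) -> (5, 6) -> (4, 30) -> (3, 120) -> (2, 360) -> (1, 720) -> return 720

Answer: 720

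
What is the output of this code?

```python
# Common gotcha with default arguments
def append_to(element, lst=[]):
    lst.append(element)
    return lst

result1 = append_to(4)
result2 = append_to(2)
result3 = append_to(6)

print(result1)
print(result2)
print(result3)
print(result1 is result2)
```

Key concept: mutable default argument gotcha.
Step by step:
`result1 = append_to(4)` → result1 = [4]
`result2 = append_to(2)` → result1 = [4, 2] (same object as result2); result2 = [4, 2] (same object as result1)
`result3 = append_to(6)` → result1 = [4, 2, 6] (same object as result2, result3); result2 = [4, 2, 6] (same object as result1, result3); result3 = [4, 2, 6] (same object as result1, result2)
`print(result1)` → prints [4, 2, 6]
`print(result2)` → prints [4, 2, 6]
`print(result3)` → prints [4, 2, 6]
`print(result1 is result2)` → prints True

Answer:
[4, 2, 6]
[4, 2, 6]
[4, 2, 6]
True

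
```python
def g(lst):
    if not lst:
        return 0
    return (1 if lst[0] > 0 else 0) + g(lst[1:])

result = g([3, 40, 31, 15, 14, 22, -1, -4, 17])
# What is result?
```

Count of positive elements in [3, 40, 31, 15, 14, 22, -1, -4, 17] = 7

Answer: 7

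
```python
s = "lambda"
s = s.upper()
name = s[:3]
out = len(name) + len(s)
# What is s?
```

Trace:
`s = "lambda"` → s = 'lambda'
`s = s.upper()` → s = 'LAMBDA'
`name = s[:3]` → name = 'LAM'
`out = len(name) + len(s)` → out = 9
So s = 'LAMBDA'

Answer: 'LAMBDA'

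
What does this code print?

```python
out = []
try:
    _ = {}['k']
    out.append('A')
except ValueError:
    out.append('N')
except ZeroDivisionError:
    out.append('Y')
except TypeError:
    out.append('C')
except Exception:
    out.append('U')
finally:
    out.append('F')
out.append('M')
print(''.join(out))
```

Execution trace: 'U' (except Exception) → 'F' (finally) → 'M' (after the try/except). Output: UFM

Answer: UFM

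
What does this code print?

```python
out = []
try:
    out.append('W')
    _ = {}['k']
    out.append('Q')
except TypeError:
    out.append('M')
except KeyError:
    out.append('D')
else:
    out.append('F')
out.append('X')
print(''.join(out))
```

Execution trace: 'W' (try body) → 'D' (except KeyError) → 'X' (after the try/except). Output: WDX

Answer: WDX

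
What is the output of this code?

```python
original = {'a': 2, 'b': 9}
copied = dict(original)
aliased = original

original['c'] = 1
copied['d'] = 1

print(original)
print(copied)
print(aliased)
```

Key concept: dict() creates copy, assignment creates alias.
Step by step:
`original = {'a': 2, 'b': 9}` → original = {'a': 2, 'b': 9}
`copied = dict(original)` → copied = {'a': 2, 'b': 9}
`aliased = original` → aliased = {'a': 2, 'b': 9} (same object as original)
`original['c'] = 1` → original = {'a': 2, 'b': 9, 'c': 1} (same object as aliased); aliased = {'a': 2, 'b': 9, 'c': 1} (same object as original)
`copied['d'] = 1` → copied = {'a': 2, 'b': 9, 'd': 1}
`print(original)` → prints {'a': 2, 'b': 9, 'c': 1}
`print(copied)` → prints {'a': 2, 'b': 9, 'd': 1}
`print(aliased)` → prints {'a': 2, 'b': 9, 'c': 1}

Answer:
{'a': 2, 'b': 9, 'c': 1}
{'a': 2, 'b': 9, 'd': 1}
{'a': 2, 'b': 9, 'c': 1}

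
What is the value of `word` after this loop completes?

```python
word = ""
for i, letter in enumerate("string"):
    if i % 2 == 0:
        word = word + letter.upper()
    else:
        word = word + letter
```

Uppercase even positions in 'string'
`word` takes the values: "" → "S" → "St" → "StR" → "StRi" → "StRiN" → "StRiNg"

Answer: "StRiNg"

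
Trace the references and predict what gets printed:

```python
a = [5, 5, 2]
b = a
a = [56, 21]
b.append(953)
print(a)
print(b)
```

Key concept: rebinding vs mutation: a is rebound to a new list, b still points at the original.
Step by step:
`a = [5, 5, 2]` → a = [5, 5, 2]
`b = a` → b = [5, 5, 2] (same object as a)
`a = [56, 21]` → a = [56, 21]
`b.append(953)` → b = [5, 5, 2, 953]
`print(a)` → prints [56, 21]
`print(b)` → prints [5, 5, 2, 953]

Answer:
[56, 21]
[5, 5, 2, 953]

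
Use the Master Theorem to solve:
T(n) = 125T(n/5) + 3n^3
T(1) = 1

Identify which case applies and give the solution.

a=125, b=5, f(n)=3n^3. log_5(125) = 3. Since c=3 = 3, Case 2 applies: T(n) = Θ(n^log_b(a) · log n) = O(n^3 log n).

Answer: O(n^3 log n) - Case 2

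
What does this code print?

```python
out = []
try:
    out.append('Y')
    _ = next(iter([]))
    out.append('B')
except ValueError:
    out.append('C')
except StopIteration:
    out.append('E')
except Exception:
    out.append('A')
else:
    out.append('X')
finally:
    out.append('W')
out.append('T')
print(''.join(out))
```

Execution trace: 'Y' (try body) → 'E' (except StopIteration) → 'W' (finally) → 'T' (after the try/except). Output: YEWT

Answer: YEWT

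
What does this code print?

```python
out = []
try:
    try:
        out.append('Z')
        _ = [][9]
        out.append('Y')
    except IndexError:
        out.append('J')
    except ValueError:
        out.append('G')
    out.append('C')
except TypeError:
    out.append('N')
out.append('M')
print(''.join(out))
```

Execution trace: 'Z' (inner try body) → 'J' (inner except IndexError) → 'C' (try body, no exception) → 'M' (after the try/except). Output: ZJCM

Answer: ZJCM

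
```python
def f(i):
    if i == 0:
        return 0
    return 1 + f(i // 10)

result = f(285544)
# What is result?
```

Count of digits of 285544: 6

Answer: 6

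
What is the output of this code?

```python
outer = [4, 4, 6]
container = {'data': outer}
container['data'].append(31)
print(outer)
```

Key concept: dict holds reference to list.
Step by step:
`outer = [4, 4, 6]` → outer = [4, 4, 6]
`container = {'data': outer}` → container = {'data': [4, 4, 6]}
`container['data'].append(31)` → outer = [4, 4, 6, 31]; container = {'data': [4, 4, 6, 31]}
`print(outer)` → prints [4, 4, 6, 31]

Answer: [4, 4, 6, 31]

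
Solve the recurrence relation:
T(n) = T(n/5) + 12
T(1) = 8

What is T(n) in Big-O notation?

Each step divides n by 5 and adds 12. After log_5(n) steps we reach T(1)=8. So T(n) = 12·log_5(n) + 8 = O(log n).

Answer: O(log n)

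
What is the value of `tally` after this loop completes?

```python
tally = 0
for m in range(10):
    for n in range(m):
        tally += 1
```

Triangle number: 0+1+2+...+9
`tally` takes the values: 0 → 1 → 2 → 3 → 4 → 5 → 6 → 7 → 8 → 9 → 10 → 11 → 12 → 13 → 14 → 15 → 16 → 17 → 18 → 19 → 20 → 21 → 22 → 23 → 24 → 25 → 26 → 27 → 28 → 29 → … → 41 → 42 → 43 → 44 → 45

Answer: 45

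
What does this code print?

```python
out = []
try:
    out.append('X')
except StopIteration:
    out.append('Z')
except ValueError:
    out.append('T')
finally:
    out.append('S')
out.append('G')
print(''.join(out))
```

Execution trace: 'X' (try body, no exception) → 'S' (finally) → 'G' (after the try/except). Output: XSG

Answer: XSG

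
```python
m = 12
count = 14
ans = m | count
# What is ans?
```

Trace:
`m = 12` → m = 12
`count = 14` → count = 14
`ans = m | count` → ans = 14
So ans = 14

Answer: 14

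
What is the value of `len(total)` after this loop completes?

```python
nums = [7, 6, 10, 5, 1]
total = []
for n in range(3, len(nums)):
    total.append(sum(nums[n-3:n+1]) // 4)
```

Number of 4-element averages
`total` takes the values: [] → [7] → [7, 5]
So `len(total)` = 2

Answer: 2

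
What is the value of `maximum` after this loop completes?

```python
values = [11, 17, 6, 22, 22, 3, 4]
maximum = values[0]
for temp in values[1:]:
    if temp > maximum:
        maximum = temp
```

Maximum of [11, 17, 6, 22, 22, 3, 4]
`maximum` takes the values: 11 → 17 → 22

Answer: 22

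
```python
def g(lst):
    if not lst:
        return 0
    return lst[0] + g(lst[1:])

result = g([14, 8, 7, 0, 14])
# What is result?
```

14 + 8 + 7 + 0 + 14 + 0 = 43

Answer: 43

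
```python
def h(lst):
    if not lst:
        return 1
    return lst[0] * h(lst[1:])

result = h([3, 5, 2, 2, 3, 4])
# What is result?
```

Product over [3, 5, 2, 2, 3, 4] = 3 * 5 * 2 * 2 * 3 * 4 = 720

Answer: 720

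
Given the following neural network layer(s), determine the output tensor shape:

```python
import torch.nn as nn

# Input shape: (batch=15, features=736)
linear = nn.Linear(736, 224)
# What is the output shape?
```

Input: (15, 736) -> Output: (15, 224)

Answer: (15, 224)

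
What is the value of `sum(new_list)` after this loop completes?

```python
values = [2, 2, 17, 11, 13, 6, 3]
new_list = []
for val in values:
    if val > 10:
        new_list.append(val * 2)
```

Sum of doubled values > 10
`new_list` takes the values: [] → [34] → [34, 22] → [34, 22, 26]
So `sum(new_list)` = 82

Answer: 82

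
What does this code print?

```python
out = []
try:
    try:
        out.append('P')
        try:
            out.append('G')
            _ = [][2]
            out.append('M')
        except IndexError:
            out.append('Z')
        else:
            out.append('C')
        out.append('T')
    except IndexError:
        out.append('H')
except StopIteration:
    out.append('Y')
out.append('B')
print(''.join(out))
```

Execution trace: 'P' (try body) → 'G' (inner try body) → 'Z' (inner except IndexError) → 'T' (try body, no exception) → 'B' (after the try/except). Output: PGZTB

Answer: PGZTB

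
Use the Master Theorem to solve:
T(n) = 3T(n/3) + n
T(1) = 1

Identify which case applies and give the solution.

a=3, b=3, f(n)=n. log_3(3) = 1. Since c=1 = 1, Case 2 applies: T(n) = Θ(n^log_b(a) · log n) = O(n log n).

Answer: O(n log n) - Case 2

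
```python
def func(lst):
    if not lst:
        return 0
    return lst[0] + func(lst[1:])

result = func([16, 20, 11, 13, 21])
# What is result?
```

16 + 20 + 11 + 13 + 21 + 0 = 81

Answer: 81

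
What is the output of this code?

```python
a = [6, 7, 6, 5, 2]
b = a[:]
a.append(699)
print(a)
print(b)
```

Key concept: slice [:] creates copy.
Step by step:
`a = [6, 7, 6, 5, 2]` → a = [6, 7, 6, 5, 2]
`b = a[:]` → b = [6, 7, 6, 5, 2]
`a.append(699)` → a = [6, 7, 6, 5, 2, 699]
`print(a)` → prints [6, 7, 6, 5, 2, 699]
`print(b)` → prints [6, 7, 6, 5, 2]

Answer:
[6, 7, 6, 5, 2, 699]
[6, 7, 6, 5, 2]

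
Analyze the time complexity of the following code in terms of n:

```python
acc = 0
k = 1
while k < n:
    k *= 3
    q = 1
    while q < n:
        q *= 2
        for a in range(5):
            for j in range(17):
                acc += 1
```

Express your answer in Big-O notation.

Each loop level contributes: log n × log n × 1 × 1. Multiplying the contributions gives O(log² n).

Answer: O(log² n)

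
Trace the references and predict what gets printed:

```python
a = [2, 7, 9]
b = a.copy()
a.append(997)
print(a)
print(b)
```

Key concept: list.copy() creates independent copy.
Step by step:
`a = [2, 7, 9]` → a = [2, 7, 9]
`b = a.copy()` → b = [2, 7, 9]
`a.append(997)` → a = [2, 7, 9, 997]
`print(a)` → prints [2, 7, 9, 997]
`print(b)` → prints [2, 7, 9]

Answer:
[2, 7, 9, 997]
[2, 7, 9]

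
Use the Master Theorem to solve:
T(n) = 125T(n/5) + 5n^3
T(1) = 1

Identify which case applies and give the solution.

a=125, b=5, f(n)=5n^3. log_5(125) = 3. Since c=3 = 3, Case 2 applies: T(n) = Θ(n^log_b(a) · log n) = O(n^3 log n).

Answer: O(n^3 log n) - Case 2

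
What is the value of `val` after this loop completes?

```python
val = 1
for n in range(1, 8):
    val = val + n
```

Start at 1, add 1 through 7
`val` takes the values: 1 → 2 → 4 → 7 → 11 → 16 → 22 → 29

Answer: 29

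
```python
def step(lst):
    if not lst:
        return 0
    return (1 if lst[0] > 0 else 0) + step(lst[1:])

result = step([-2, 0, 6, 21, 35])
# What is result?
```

Count of positive elements in [-2, 0, 6, 21, 35] = 3

Answer: 3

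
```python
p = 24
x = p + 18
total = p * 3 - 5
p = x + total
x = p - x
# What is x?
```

Trace:
`p = 24` → p = 24
`x = p + 18` → x = 42
`total = p * 3 - 5` → total = 67
`p = x + total` → p = 109
`x = p - x` → x = 67
So x = 67

Answer: 67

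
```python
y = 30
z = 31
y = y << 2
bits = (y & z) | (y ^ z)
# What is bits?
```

Trace:
`y = 30` → y = 30
`z = 31` → z = 31
`y = y << 2` → y = 120
`bits = (y & z) | (y ^ z)` → bits = 127
So bits = 127

Answer: 127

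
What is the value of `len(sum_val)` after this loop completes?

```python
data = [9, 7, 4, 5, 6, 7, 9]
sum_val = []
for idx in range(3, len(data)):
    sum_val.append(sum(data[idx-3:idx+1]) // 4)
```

Number of 4-element averages
`sum_val` takes the values: [] → [6] → [6, 5] → [6, 5, 5] → [6, 5, 5, 6]
So `len(sum_val)` = 4

Answer: 4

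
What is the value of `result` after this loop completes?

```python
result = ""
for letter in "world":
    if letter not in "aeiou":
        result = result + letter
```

Remove vowels from 'world'
`result` takes the values: "" → "w" → "wr" → "wrl" → "wrld"

Answer: "wrld"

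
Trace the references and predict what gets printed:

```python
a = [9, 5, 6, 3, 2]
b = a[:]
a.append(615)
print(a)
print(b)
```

Key concept: slice [:] creates copy.
Step by step:
`a = [9, 5, 6, 3, 2]` → a = [9, 5, 6, 3, 2]
`b = a[:]` → b = [9, 5, 6, 3, 2]
`a.append(615)` → a = [9, 5, 6, 3, 2, 615]
`print(a)` → prints [9, 5, 6, 3, 2, 615]
`print(b)` → prints [9, 5, 6, 3, 2]

Answer:
[9, 5, 6, 3, 2, 615]
[9, 5, 6, 3, 2]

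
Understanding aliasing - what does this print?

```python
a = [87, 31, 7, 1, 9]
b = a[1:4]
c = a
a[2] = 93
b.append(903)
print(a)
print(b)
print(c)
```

Key concept: slice vs alias.
Step by step:
`a = [87, 31, 7, 1, 9]` → a = [87, 31, 7, 1, 9]
`b = a[1:4]` → b = [31, 7, 1]
`c = a` → c = [87, 31, 7, 1, 9] (same object as a)
`a[2] = 93` → a = [87, 31, 93, 1, 9] (same object as c); c = [87, 31, 93, 1, 9] (same object as a)
`b.append(903)` → b = [31, 7, 1, 903]
`print(a)` → prints [87, 31, 93, 1, 9]
`print(b)` → prints [31, 7, 1, 903]
`print(c)` → prints [87, 31, 93, 1, 9]

Answer:
[87, 31, 93, 1, 9]
[31, 7, 1, 903]
[87, 31, 93, 1, 9]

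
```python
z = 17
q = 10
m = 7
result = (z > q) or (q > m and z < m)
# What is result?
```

Trace:
`z = 17` → z = 17
`q = 10` → q = 10
`m = 7` → m = 7
`result = (z > q) or (q > m and z < m)` → result = True
So result = True

Answer: True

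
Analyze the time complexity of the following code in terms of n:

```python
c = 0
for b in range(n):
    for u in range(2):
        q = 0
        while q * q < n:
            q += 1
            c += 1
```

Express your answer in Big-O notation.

Each loop level contributes: n × 1 × √n. Multiplying the contributions gives O(n√n).

Answer: O(n√n)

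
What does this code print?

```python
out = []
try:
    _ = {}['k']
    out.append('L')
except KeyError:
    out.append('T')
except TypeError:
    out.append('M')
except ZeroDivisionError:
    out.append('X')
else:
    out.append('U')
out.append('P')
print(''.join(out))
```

Execution trace: 'T' (except KeyError) → 'P' (after the try/except). Output: TP

Answer: TP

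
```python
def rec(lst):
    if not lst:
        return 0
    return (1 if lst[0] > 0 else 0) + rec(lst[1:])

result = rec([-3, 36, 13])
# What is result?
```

Count of positive elements in [-3, 36, 13] = 2

Answer: 2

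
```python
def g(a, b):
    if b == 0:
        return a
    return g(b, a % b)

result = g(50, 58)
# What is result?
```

g(50, 58) -> g(58, 50) -> g(50, 8) -> g(8, 2) -> g(2, 0) -> 2

Answer: 2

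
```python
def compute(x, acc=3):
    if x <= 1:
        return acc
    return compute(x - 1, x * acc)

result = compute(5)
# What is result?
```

Accumulator trace (n, acc): (5, 3) -> (4, 15) -> (3, 60) -> (2, 180) -> (1, 360) -> return 360

Answer: 360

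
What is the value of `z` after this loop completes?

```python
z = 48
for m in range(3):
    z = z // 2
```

Halve 3 times: 48 // 2^3 = 6
`z` takes the values: 48 → 24 → 12 → 6

Answer: 6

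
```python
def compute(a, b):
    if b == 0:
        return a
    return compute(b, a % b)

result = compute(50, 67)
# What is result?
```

compute(50, 67) -> compute(67, 50) -> compute(50, 17) -> compute(17, 16) -> compute(16, 1) -> compute(1, 0) -> 1

Answer: 1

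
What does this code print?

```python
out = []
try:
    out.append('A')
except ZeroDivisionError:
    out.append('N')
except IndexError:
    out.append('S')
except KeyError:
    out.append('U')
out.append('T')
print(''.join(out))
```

Execution trace: 'A' (try body, no exception) → 'T' (after the try/except). Output: AT

Answer: AT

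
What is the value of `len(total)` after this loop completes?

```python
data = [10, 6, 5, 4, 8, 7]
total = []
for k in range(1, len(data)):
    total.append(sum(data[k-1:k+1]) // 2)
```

Number of 2-element averages
`total` takes the values: [] → [8] → [8, 5] → [8, 5, 4] → [8, 5, 4, 6] → [8, 5, 4, 6, 7]
So `len(total)` = 5

Answer: 5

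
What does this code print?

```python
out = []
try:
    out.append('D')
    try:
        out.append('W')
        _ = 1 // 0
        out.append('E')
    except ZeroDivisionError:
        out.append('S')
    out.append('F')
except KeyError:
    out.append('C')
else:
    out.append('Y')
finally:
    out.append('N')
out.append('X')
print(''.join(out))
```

Execution trace: 'D' (try body) → 'W' (inner try body) → 'S' (inner except ZeroDivisionError) → 'F' (try body, no exception) → 'Y' (else) → 'N' (finally) → 'X' (after the try/except). Output: DWSFYNX

Answer: DWSFYNX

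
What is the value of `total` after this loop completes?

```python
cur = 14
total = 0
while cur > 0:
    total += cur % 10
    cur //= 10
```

Sum digits of 14
`total` takes the values: 0 → 4 → 5

Answer: 5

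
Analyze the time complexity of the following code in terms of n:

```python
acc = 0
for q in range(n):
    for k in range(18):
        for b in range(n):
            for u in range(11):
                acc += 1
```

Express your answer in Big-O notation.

Each loop level contributes: n × 1 × n × 1. Multiplying the contributions gives O(n^2).

Answer: O(n^2)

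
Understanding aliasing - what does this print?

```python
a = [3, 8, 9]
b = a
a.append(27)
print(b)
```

Key concept: basic list aliasing.
Step by step:
`a = [3, 8, 9]` → a = [3, 8, 9]
`b = a` → b = [3, 8, 9] (same object as a)
`a.append(27)` → a = [3, 8, 9, 27] (same object as b); b = [3, 8, 9, 27] (same object as a)
`print(b)` → prints [3, 8, 9, 27]

Answer: [3, 8, 9, 27]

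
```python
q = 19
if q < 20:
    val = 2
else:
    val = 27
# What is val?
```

Trace:
`q = 19` → q = 19
`if q < 20: ...` → q < 20 is True → val = 2
So val = 2

Answer: 2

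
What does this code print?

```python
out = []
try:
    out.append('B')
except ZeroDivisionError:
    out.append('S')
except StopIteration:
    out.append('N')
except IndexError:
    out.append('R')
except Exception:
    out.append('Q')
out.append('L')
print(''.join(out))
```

Execution trace: 'B' (try body, no exception) → 'L' (after the try/except). Output: BL

Answer: BL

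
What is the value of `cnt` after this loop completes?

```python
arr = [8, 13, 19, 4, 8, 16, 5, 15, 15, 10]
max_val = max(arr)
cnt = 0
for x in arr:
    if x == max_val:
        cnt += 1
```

Count of max value 19 in [8, 13, 19, 4, 8, 16, 5, 15, 15, 10]
`cnt` takes the values: 0 → 1

Answer: 1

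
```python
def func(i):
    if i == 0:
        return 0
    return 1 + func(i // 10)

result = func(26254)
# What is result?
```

Count of digits of 26254: 5

Answer: 5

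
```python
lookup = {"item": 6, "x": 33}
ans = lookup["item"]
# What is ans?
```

Trace:
`lookup = {"item": 6, "x": 33}` → lookup = {'item': 6, 'x': 33}
`ans = lookup["item"]` → ans = 6
So ans = 6

Answer: 6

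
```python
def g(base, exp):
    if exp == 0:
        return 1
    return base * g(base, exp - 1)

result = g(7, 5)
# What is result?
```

g(7, 5) = 7 * 7 * 7 * 7 * 7 = 16807

Answer: 16807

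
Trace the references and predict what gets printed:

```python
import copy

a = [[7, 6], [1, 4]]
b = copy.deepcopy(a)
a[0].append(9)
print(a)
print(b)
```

Key concept: deep copy is fully independent.
Step by step:
`a = [[7, 6], [1, 4]]` → a = [[7, 6], [1, 4]]
`b = copy.deepcopy(a)` → b = [[7, 6], [1, 4]]
`a[0].append(9)` → a = [[7, 6, 9], [1, 4]]
`print(a)` → prints [[7, 6, 9], [1, 4]]
`print(b)` → prints [[7, 6], [1, 4]]

Answer:
[[7, 6, 9], [1, 4]]
[[7, 6], [1, 4]]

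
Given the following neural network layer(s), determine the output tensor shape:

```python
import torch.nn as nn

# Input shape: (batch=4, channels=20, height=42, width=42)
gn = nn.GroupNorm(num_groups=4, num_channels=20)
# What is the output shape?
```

Input: (4, 20, 42, 42) -> Output: (4, 20, 42, 42)

Answer: (4, 20, 42, 42)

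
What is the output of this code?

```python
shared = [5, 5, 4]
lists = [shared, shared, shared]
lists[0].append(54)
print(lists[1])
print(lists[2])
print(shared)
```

Key concept: list of same reference.
Step by step:
`shared = [5, 5, 4]` → shared = [5, 5, 4]
`lists = [shared, shared, shared]` → lists = [[5, 5, 4], [5, 5, 4], [5, 5, 4]]
`lists[0].append(54)` → shared = [5, 5, 4, 54]; lists = [[5, 5, 4, 54], [5, 5, 4, 54], [5, 5, 4, 54]]
`print(lists[1])` → prints [5, 5, 4, 54]
`print(lists[2])` → prints [5, 5, 4, 54]
`print(shared)` → prints [5, 5, 4, 54]

Answer:
[5, 5, 4, 54]
[5, 5, 4, 54]
[5, 5, 4, 54]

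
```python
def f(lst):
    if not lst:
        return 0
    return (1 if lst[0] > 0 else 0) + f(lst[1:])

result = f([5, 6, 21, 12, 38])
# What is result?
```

Count of positive elements in [5, 6, 21, 12, 38] = 5

Answer: 5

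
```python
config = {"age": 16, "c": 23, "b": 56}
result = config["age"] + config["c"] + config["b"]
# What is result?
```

Trace:
`config = {"age": 16, "c": 23, "b": 56}` → config = {'age': 16, 'c': 23, 'b': 56}
`result = config["age"] + config["c"] + config["b"]` → result = 95
So result = 95

Answer: 95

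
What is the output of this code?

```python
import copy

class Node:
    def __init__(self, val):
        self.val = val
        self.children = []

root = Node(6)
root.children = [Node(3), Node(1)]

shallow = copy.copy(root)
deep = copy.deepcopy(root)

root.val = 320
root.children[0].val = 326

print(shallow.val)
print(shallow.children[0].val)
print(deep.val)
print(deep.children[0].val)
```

Key concept: deep copy with custom objects.
Step by step:
`root = Node(6)` → root = Node(val=6, children=[])
`root.children = [Node(3), Node(1)]` → root = Node(val=6, children=[Node(val=3, children=[]), Node(val=1, children=[])])
`shallow = copy.copy(root)` → shallow = Node(val=6, children=[Node(val=3, children=[]), Node(val=1, children=[])])
`deep = copy.deepcopy(root)` → deep = Node(val=6, children=[Node(val=3, children=[]), Node(val=1, children=[])])
`root.val = 320` → root = Node(val=320, children=[Node(val=3, children=[]), Node(val=1, children=[])])
`root.children[0].val = 326` → root = Node(val=320, children=[Node(val=326, children=[]), Node(val=1, children=[])]); shallow = Node(val=6, children=[Node(val=326, children=[]), Node(val=1, children=[])])
`print(shallow.val)` → prints 6
`print(shallow.children[0].val)` → prints 326
`print(deep.val)` → prints 6
`print(deep.children[0].val)` → prints 3

Answer:
6
326
6
3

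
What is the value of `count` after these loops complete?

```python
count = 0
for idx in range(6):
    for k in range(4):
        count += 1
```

6 * 4 = 24
`count` takes the values: 0 → 1 → 2 → 3 → 4 → 5 → 6 → 7 → 8 → 9 → 10 → 11 → 12 → 13 → 14 → 15 → 16 → 17 → 18 → 19 → 20 → 21 → 22 → 23 → 24

Answer: 24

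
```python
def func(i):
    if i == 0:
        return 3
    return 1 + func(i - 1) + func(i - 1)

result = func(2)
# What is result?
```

func(i) = 1 + 2·func(i-1), func(0)=3. Closed form: (3+1)·2^2 - 1 = 15.

Answer: 15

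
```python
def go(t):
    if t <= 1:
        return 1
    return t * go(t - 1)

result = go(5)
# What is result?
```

go(5) = 5 * 4 * 3 * 2 * 1 = 120

Answer: 120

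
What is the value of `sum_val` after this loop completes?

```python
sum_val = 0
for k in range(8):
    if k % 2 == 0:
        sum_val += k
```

Sum of even numbers 0 to 7
`sum_val` takes the values: 0 → 2 → 6 → 12

Answer: 12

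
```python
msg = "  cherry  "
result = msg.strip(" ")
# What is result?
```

Trace:
`msg = "  cherry  "` → msg = '  cherry  '
`result = msg.strip(" ")` → result = 'cherry'
So result = 'cherry'

Answer: 'cherry'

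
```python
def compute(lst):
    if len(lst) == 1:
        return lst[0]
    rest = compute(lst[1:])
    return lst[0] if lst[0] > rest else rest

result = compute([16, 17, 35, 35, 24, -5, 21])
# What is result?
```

Recursive max over [16, 17, 35, 35, 24, -5, 21] = 35

Answer: 35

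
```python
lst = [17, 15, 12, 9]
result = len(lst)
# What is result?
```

Trace:
`lst = [17, 15, 12, 9]` → lst = [17, 15, 12, 9]
`result = len(lst)` → result = 4
So result = 4

Answer: 4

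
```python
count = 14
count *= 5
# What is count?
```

Trace:
`count = 14` → count = 14
`count *= 5` → count = 70
So count = 70

Answer: 70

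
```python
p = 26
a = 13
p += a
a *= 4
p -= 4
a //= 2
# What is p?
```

Trace:
`p = 26` → p = 26
`a = 13` → a = 13
`p += a` → p = 39
`a *= 4` → a = 52
`p -= 4` → p = 35
`a //= 2` → a = 26
So p = 35

Answer: 35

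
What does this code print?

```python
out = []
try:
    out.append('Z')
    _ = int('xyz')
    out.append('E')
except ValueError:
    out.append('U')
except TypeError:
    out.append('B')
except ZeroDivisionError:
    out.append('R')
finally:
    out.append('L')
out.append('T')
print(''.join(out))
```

Execution trace: 'Z' (try body) → 'U' (except ValueError) → 'L' (finally) → 'T' (after the try/except). Output: ZULT

Answer: ZULT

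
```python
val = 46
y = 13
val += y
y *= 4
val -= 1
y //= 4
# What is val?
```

Trace:
`val = 46` → val = 46
`y = 13` → y = 13
`val += y` → val = 59
`y *= 4` → y = 52
`val -= 1` → val = 58
`y //= 4` → y = 13
So val = 58

Answer: 58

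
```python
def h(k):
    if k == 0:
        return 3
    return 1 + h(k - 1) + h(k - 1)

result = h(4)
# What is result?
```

h(k) = 1 + 2·h(k-1), h(0)=3. Closed form: (3+1)·2^4 - 1 = 63.

Answer: 63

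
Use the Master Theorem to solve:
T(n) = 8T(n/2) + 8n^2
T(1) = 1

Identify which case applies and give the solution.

a=8, b=2, f(n)=8n^2. log_2(8) = 3. Since c=2 < 3, Case 1 applies: T(n) = Θ(n^log_b(a)) = O(n^3).

Answer: O(n^3) - Case 1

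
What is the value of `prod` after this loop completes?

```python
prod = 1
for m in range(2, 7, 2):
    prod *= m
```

Product of even numbers 2 to 6
`prod` takes the values: 1 → 2 → 8 → 48

Answer: 48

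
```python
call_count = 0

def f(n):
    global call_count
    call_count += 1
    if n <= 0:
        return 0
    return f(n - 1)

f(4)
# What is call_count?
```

Linear recursion stepping by 1: 5 calls from n=4 down to ≤0.

Answer: 5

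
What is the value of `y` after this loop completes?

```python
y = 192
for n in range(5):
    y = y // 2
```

Halve 5 times: 192 // 2^5 = 6
`y` takes the values: 192 → 96 → 48 → 24 → 12 → 6

Answer: 6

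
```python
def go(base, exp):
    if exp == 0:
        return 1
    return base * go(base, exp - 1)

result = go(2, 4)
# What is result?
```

go(2, 4) = 2 * 2 * 2 * 2 = 16

Answer: 16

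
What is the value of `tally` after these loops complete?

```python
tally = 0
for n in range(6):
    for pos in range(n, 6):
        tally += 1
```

Upper triangle: 6 + 5 + ... + 1
`tally` takes the values: 0 → 1 → 2 → 3 → 4 → 5 → 6 → 7 → 8 → 9 → 10 → 11 → 12 → 13 → 14 → 15 → 16 → 17 → 18 → 19 → 20 → 21

Answer: 21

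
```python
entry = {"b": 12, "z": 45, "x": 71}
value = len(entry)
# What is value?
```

Trace:
`entry = {"b": 12, "z": 45, "x": 71}` → entry = {'b': 12, 'z': 45, 'x': 71}
`value = len(entry)` → value = 3
So value = 3

Answer: 3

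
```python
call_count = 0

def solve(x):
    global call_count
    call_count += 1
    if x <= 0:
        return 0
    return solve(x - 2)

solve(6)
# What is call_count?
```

Linear recursion stepping by 2: 4 calls from x=6 down to ≤0.

Answer: 4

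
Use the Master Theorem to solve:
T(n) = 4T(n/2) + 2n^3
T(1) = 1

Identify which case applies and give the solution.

a=4, b=2, f(n)=2n^3. log_2(4) = 2. Since c=3 > 2 and the regularity condition holds (4(n/2)^3 = (4/2^3)n^3 with 4/2^3 < 1), Case 3 applies: T(n) = Θ(f(n)) = O(n^3).

Answer: O(n^3) - Case 3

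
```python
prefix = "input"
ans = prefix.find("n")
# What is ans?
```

Trace:
`prefix = "input"` → prefix = 'input'
`ans = prefix.find("n")` → ans = 1
So ans = 1

Answer: 1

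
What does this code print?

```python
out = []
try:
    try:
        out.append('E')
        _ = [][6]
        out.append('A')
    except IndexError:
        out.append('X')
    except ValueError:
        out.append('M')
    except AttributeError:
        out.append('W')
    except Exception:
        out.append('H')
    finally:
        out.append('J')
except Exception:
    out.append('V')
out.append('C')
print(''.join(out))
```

Execution trace: 'E' (inner try body) → 'X' (inner except IndexError) → 'J' (inner finally) → 'C' (after the try/except). Output: EXJC

Answer: EXJC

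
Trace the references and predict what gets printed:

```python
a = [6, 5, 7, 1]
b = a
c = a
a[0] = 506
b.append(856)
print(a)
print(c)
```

Key concept: multiple aliases.
Step by step:
`a = [6, 5, 7, 1]` → a = [6, 5, 7, 1]
`b = a` → b = [6, 5, 7, 1] (same object as a)
`c = a` → c = [6, 5, 7, 1] (same object as a, b)
`a[0] = 506` → a = [506, 5, 7, 1] (same object as b, c); b = [506, 5, 7, 1] (same object as a, c); c = [506, 5, 7, 1] (same object as a, b)
`b.append(856)` → a = [506, 5, 7, 1, 856] (same object as b, c); b = [506, 5, 7, 1, 856] (same object as a, c); c = [506, 5, 7, 1, 856] (same object as a, b)
`print(a)` → prints [506, 5, 7, 1, 856]
`print(c)` → prints [506, 5, 7, 1, 856]

Answer:
[506, 5, 7, 1, 856]
[506, 5, 7, 1, 856]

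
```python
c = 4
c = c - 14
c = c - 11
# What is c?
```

Trace:
`c = 4` → c = 4
`c = c - 14` → c = -10
`c = c - 11` → c = -21
So c = -21

Answer: -21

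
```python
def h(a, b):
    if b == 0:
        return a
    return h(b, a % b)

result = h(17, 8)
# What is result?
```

h(17, 8) -> h(8, 1) -> h(1, 0) -> 1

Answer: 1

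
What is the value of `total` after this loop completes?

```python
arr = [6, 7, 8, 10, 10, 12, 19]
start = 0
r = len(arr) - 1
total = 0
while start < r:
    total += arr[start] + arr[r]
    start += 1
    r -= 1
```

Sum of pairs from ends
`total` takes the values: 0 → 25 → 44 → 62

Answer: 62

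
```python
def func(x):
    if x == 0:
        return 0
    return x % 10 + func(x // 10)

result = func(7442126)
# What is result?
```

Sum of digits of 7442126: 6 + 2 + 1 + 2 + 4 + 4 + 7 = 26

Answer: 26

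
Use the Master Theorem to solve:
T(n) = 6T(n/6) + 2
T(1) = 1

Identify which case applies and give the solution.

a=6, b=6, f(n)=2. log_6(6) = 1. Since c=0 < 1, Case 1 applies: T(n) = Θ(n^log_b(a)) = O(n).

Answer: O(n) - Case 1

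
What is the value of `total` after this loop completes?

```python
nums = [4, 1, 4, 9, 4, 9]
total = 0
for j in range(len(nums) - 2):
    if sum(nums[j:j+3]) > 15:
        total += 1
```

Count windows with sum > 15
`total` takes the values: 0 → 1 → 2

Answer: 2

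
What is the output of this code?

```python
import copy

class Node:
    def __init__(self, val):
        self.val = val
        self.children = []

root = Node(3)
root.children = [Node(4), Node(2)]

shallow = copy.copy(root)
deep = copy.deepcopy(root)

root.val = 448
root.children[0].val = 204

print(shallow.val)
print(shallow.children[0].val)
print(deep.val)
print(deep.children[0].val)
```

Key concept: deep copy with custom objects.
Step by step:
`root = Node(3)` → root = Node(val=3, children=[])
`root.children = [Node(4), Node(2)]` → root = Node(val=3, children=[Node(val=4, children=[]), Node(val=2, children=[])])
`shallow = copy.copy(root)` → shallow = Node(val=3, children=[Node(val=4, children=[]), Node(val=2, children=[])])
`deep = copy.deepcopy(root)` → deep = Node(val=3, children=[Node(val=4, children=[]), Node(val=2, children=[])])
`root.val = 448` → root = Node(val=448, children=[Node(val=4, children=[]), Node(val=2, children=[])])
`root.children[0].val = 204` → root = Node(val=448, children=[Node(val=204, children=[]), Node(val=2, children=[])]); shallow = Node(val=3, children=[Node(val=204, children=[]), Node(val=2, children=[])])
`print(shallow.val)` → prints 3
`print(shallow.children[0].val)` → prints 204
`print(deep.val)` → prints 3
`print(deep.children[0].val)` → prints 4

Answer:
3
204
3
4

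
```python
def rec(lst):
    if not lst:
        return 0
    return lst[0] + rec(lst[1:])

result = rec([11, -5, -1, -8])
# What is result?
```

11 + (-5) + (-1) + (-8) + 0 = -3

Answer: -3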